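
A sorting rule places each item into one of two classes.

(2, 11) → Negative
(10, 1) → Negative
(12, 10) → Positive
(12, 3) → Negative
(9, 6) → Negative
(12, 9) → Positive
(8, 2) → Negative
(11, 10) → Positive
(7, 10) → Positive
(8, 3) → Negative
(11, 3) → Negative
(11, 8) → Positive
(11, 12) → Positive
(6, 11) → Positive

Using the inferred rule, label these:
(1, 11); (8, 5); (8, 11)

Negative, Negative, Positive

The simplest hypothesis consistent with all the labels is: sum ≥ 17.
(1, 11) — 1+11 = 12, hence Negative.
(8, 5) — 8+5 = 13, hence Negative.
(8, 11) — 8+11 = 19, hence Positive.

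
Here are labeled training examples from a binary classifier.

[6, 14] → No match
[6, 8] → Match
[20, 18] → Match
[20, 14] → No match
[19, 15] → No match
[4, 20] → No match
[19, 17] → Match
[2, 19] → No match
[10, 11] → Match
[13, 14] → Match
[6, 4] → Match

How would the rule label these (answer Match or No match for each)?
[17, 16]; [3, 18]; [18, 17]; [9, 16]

The classifier is using: |first − second| ≤ 2.

Match, No match, Match, No match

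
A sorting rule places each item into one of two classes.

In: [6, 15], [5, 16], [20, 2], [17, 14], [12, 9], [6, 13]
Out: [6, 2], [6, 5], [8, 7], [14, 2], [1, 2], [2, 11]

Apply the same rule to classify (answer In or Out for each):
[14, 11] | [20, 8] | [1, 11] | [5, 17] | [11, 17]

A rule that fits every label: sum ≥ 19 — true of each 'In' example, false of each 'Out' one.
[14, 11]: 14+11 = 25 — passes, so In. [20, 8]: 20+8 = 28 — passes, so In. [1, 11]: 1+11 = 12 — does not pass, so Out. [5, 17]: 5+17 = 22 — passes, so In. [11, 17]: 11+17 = 28 — passes, so In.

In, In, Out, In, In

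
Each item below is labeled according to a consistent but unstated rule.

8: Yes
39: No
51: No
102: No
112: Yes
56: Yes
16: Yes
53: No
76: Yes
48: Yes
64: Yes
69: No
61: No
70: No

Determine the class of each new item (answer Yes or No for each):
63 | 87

No, No

Comparing the two groups points to one rule — multiple of 4.
63: 63 = 4·15 + 3, fails this test → No. 87: 87 = 4·21 + 3, fails this test → No.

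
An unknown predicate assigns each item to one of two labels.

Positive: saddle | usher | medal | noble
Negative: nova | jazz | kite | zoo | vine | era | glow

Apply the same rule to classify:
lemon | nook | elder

Positive, Negative, Positive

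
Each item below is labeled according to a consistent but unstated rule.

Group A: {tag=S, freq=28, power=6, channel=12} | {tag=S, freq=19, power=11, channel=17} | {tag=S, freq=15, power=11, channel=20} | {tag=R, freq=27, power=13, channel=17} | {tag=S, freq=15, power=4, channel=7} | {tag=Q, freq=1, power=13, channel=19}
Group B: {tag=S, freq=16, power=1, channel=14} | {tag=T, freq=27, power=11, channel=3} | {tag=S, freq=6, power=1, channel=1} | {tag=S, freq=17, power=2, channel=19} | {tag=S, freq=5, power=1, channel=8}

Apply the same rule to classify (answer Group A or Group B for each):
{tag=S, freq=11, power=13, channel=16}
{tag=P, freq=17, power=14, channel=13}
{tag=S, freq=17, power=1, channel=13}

All 'Group A' examples share one property — power ≥ 4 AND channel ≥ 7 — and every 'Group B' example lacks it.
{tag=S, freq=11, power=13, channel=16}: power = 13, channel = 16, meets the rule → Group A.
{tag=P, freq=17, power=14, channel=13}: power = 14, channel = 13, meets the rule → Group A.
{tag=S, freq=17, power=1, channel=13}: power = 1, channel = 13, lacks this property → Group B.

Group A, Group A, Group B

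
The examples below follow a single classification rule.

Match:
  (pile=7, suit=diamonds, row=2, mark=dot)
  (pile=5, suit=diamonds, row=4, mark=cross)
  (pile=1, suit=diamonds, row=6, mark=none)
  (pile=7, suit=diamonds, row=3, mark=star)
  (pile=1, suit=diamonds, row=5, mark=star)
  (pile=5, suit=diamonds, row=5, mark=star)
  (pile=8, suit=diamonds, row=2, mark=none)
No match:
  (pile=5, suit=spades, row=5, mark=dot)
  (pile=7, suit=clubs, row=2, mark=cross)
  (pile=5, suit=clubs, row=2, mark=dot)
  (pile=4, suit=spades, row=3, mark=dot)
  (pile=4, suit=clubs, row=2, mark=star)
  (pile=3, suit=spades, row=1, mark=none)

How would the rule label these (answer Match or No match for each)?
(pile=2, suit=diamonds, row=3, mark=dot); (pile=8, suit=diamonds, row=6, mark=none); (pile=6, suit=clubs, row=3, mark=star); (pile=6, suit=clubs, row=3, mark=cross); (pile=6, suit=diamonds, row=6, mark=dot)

Match, Match, No match, No match, Match

The rule appears to be: suit is diamonds.
(pile=2, suit=diamonds, row=3, mark=dot) — suit is diamonds, hence Match.
(pile=8, suit=diamonds, row=6, mark=none) — suit is diamonds, hence Match.
(pile=6, suit=clubs, row=3, mark=star) — suit is clubs, hence No match.
(pile=6, suit=clubs, row=3, mark=cross) — suit is clubs, hence No match.
(pile=6, suit=diamonds, row=6, mark=dot) — suit is diamonds, hence Match.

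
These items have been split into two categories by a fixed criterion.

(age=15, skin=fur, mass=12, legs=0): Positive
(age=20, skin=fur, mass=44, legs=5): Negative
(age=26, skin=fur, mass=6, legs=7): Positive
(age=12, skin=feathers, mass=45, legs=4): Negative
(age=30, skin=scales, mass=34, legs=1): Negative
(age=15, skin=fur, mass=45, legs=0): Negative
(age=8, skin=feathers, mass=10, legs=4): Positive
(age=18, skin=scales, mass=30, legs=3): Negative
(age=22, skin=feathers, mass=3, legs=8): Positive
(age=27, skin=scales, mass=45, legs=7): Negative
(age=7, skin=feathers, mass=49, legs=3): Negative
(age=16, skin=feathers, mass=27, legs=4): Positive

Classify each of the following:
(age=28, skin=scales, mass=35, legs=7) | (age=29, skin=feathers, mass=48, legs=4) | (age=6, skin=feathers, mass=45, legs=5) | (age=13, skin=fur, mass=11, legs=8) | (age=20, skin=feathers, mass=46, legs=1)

Negative, Negative, Negative, Positive, Negative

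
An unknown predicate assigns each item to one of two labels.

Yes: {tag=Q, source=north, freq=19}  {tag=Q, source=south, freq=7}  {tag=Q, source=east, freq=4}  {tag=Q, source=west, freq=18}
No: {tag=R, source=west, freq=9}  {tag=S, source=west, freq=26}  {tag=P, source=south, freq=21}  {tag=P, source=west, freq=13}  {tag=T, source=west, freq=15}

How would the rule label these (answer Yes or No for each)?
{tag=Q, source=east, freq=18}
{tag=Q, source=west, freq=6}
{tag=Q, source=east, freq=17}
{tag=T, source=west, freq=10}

Checking candidate rules against both groups, what survives is: tag is Q.
{tag=Q, source=east, freq=18} — tag is Q, hence Yes.
{tag=Q, source=west, freq=6} — tag is Q, hence Yes.
{tag=Q, source=east, freq=17} — tag is Q, hence Yes.
{tag=T, source=west, freq=10} — tag is T, hence No.

Yes, Yes, Yes, No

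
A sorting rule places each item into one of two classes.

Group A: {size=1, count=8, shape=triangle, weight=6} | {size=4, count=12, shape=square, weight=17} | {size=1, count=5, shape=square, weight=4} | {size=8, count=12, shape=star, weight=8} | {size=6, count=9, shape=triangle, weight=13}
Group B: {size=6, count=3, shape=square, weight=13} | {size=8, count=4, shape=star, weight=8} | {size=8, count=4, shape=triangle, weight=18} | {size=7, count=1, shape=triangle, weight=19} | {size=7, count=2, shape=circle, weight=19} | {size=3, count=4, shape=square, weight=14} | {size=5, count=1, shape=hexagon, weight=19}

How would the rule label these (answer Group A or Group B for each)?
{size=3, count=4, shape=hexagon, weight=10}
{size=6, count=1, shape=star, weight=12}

Group B, Group B

The distinguishing property — count ≥ 5 — holds for all the 'Group A' cases and none of the 'Group B' cases.
{size=3, count=4, shape=hexagon, weight=10}: count = 4 — does not fit, so Group B.
{size=6, count=1, shape=star, weight=12}: count = 1 — does not fit, so Group B.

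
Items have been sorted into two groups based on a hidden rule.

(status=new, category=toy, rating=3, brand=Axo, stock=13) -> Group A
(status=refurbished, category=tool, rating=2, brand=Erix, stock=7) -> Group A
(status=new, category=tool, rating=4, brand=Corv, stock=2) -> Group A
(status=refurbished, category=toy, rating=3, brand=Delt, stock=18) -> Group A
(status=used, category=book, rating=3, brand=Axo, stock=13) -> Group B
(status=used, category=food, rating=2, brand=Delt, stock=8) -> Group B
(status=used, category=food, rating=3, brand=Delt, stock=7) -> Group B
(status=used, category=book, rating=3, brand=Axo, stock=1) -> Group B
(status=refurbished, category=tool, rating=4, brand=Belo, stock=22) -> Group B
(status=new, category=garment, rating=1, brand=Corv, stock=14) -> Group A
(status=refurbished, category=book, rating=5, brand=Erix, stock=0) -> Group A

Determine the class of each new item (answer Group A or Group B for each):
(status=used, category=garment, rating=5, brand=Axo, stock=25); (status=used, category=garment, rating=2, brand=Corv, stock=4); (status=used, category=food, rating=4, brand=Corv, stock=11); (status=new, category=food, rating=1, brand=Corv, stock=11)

The classifier is using: status is not used AND stock ≤ 18.
(status=used, category=garment, rating=5, brand=Axo, stock=25): status is used, stock = 25, doesn't qualify → Group B.
(status=used, category=garment, rating=2, brand=Corv, stock=4): status is used, stock = 4, doesn't qualify → Group B.
(status=used, category=food, rating=4, brand=Corv, stock=11): status is used, stock = 11, doesn't qualify → Group B.
(status=new, category=food, rating=1, brand=Corv, stock=11): status is new, stock = 11, matches → Group A.

Group B, Group B, Group B, Group A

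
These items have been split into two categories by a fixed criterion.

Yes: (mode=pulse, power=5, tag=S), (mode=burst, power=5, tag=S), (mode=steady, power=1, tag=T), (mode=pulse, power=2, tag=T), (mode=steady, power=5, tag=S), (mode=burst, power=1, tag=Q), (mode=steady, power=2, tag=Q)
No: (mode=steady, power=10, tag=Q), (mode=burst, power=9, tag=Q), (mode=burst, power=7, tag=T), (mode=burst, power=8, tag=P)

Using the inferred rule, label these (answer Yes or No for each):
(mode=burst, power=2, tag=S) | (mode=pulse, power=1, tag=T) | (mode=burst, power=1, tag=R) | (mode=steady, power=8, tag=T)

The pattern is that an item is 'Yes' exactly when: power ≤ 5.
(mode=burst, power=2, tag=S) — power = 2, hence Yes.
(mode=pulse, power=1, tag=T) — power = 1, hence Yes.
(mode=burst, power=1, tag=R) — power = 1, hence Yes.
(mode=steady, power=8, tag=T) — power = 8, hence No.

Yes, Yes, Yes, No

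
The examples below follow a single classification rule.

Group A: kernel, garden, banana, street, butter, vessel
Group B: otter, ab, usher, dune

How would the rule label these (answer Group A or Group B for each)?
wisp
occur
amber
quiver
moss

Group B, Group B, Group B, Group A, Group B

The pattern is that an item is 'Group A' exactly when: length 6.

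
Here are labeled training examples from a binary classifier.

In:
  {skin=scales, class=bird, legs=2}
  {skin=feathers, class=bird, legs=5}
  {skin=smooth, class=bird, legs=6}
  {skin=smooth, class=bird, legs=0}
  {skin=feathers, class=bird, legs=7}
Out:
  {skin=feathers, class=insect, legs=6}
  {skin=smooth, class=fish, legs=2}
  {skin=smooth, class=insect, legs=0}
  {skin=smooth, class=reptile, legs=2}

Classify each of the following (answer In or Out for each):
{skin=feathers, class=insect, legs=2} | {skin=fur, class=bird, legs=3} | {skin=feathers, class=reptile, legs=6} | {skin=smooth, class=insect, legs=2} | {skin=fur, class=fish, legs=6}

Out, In, Out, Out, Out

'In' ⟺ class is bird.
Out: {skin=feathers, class=insect, legs=2}, since class is insect. In: {skin=fur, class=bird, legs=3}, since class is bird. Out: {skin=feathers, class=reptile, legs=6}, since class is reptile. Out: {skin=smooth, class=insect, legs=2}, since class is insect. Out: {skin=fur, class=fish, legs=6}, since class is fish.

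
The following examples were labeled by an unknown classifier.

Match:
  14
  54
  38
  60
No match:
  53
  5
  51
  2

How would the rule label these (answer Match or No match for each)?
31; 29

One predicate separates the groups cleanly: even AND at least 5.
31: No match (31 is odd, 31 ≥ 5).
29: No match (29 is odd, 29 ≥ 5).

No match, No match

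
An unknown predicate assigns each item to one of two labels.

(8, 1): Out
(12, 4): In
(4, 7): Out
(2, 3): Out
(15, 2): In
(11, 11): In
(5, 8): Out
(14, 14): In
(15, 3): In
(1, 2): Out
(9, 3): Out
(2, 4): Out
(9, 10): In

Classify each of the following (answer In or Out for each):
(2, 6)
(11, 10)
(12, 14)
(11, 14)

Out, In, In, In

One predicate separates the groups cleanly: sum ≥ 16.
Out: (2, 6), since 2+6 = 8.
In: (11, 10), since 11+10 = 21.
In: (12, 14), since 12+14 = 26.
In: (11, 14), since 11+14 = 25.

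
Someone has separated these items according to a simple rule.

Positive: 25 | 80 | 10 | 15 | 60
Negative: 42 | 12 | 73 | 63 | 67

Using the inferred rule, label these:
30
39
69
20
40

Positive, Negative, Negative, Positive, Positive

The pattern is that an item is 'Positive' exactly when: multiple of 5.
30 → 30 = 5·6 → Positive. 39 → 39 = 5·7 + 4 → Negative. 69 → 69 = 5·13 + 4 → Negative. 20 → 20 = 5·4 → Positive. 40 → 40 = 5·8 → Positive.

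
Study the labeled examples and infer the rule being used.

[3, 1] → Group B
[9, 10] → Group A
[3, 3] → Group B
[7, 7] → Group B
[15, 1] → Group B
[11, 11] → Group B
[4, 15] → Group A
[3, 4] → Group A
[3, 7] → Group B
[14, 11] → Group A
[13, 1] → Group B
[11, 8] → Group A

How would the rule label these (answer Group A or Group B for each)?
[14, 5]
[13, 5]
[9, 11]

The classifier is using: sum is odd.
[14, 5] → 14+5 = 19 → Group A. [13, 5] → 13+5 = 18 → Group B. [9, 11] → 9+11 = 20 → Group B.

Group A, Group B, Group B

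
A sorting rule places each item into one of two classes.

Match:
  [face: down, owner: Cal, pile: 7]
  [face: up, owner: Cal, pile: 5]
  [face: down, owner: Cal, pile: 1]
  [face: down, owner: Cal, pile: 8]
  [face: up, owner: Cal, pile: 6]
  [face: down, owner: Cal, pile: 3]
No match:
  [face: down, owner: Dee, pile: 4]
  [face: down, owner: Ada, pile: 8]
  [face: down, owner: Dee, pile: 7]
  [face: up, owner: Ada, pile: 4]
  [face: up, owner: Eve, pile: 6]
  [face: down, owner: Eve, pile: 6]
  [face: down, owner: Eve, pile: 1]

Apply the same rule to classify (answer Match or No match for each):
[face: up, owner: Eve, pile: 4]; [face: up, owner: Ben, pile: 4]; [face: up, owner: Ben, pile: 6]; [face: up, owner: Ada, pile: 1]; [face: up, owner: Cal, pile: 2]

The distinguishing property — owner is Cal — holds for all the 'Match' cases and none of the 'No match' cases.
[face: up, owner: Eve, pile: 4]: owner is Eve — fails this test, so No match.
[face: up, owner: Ben, pile: 4]: owner is Ben — fails this test, so No match.
[face: up, owner: Ben, pile: 6]: owner is Ben — fails this test, so No match.
[face: up, owner: Ada, pile: 1]: owner is Ada — fails this test, so No match.
[face: up, owner: Cal, pile: 2]: owner is Cal — qualifies, so Match.

No match, No match, No match, No match, Match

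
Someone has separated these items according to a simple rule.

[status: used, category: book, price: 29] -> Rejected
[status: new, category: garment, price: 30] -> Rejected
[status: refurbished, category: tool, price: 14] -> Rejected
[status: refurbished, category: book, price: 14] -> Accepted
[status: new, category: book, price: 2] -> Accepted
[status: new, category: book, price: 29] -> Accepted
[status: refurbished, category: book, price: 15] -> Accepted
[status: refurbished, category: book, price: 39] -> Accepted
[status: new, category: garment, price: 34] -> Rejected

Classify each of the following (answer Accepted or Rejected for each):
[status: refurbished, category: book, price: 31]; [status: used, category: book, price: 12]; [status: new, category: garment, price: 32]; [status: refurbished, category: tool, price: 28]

Accepted, Rejected, Rejected, Rejected

The simplest hypothesis consistent with all the labels is: category is book AND status is not used.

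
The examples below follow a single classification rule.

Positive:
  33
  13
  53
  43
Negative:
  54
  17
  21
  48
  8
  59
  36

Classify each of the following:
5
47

'Positive' ⟺ ends in digit 3.
Negative: 5, since last digit 5.
Negative: 47, since last digit 7.

Negative, Negative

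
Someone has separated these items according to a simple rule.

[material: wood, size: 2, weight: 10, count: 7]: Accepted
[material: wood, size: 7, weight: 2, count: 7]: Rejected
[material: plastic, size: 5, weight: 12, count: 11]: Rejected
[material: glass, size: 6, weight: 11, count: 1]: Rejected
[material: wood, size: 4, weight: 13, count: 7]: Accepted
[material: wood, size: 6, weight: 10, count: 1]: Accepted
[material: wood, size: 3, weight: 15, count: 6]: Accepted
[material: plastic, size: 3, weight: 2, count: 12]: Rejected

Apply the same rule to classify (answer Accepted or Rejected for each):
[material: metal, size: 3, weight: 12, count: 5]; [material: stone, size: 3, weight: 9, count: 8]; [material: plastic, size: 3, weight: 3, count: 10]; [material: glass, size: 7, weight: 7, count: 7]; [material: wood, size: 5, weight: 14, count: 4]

Rule: material is wood AND size ≤ 6. This holds for each 'Accepted' example and fails for each 'Rejected' one.
[material: metal, size: 3, weight: 12, count: 5]: material is metal, size = 3, does not pass → Rejected.
[material: stone, size: 3, weight: 9, count: 8]: material is stone, size = 3, does not pass → Rejected.
[material: plastic, size: 3, weight: 3, count: 10]: material is plastic, size = 3, does not pass → Rejected.
[material: glass, size: 7, weight: 7, count: 7]: material is glass, size = 7, does not pass → Rejected.
[material: wood, size: 5, weight: 14, count: 4]: material is wood, size = 5, checks out → Accepted.

Rejected, Rejected, Rejected, Rejected, Accepted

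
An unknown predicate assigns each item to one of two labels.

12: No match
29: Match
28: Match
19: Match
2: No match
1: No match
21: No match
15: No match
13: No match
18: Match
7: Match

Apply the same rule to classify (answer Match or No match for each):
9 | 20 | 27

Match, No match, Match

The classifier is using: digit sum ≥ 7.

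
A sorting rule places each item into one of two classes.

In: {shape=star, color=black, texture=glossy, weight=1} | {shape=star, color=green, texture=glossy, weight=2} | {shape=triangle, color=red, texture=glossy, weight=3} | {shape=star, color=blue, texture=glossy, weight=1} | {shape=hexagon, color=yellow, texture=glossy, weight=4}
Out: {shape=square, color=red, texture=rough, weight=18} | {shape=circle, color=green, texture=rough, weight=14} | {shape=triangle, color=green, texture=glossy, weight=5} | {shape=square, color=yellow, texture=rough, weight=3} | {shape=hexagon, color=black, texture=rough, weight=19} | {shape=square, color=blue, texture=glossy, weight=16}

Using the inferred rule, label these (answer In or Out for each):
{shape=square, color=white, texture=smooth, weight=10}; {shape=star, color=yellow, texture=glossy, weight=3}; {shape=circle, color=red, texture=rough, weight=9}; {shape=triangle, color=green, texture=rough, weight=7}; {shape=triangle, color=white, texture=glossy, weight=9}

Out, In, Out, Out, Out

A rule that fits every label: texture is glossy AND weight ≤ 4 — true of each 'In' example, false of each 'Out' one.
Out: {shape=square, color=white, texture=smooth, weight=10}, since texture is smooth, weight = 10.
In: {shape=star, color=yellow, texture=glossy, weight=3}, since texture is glossy, weight = 3.
Out: {shape=circle, color=red, texture=rough, weight=9}, since texture is rough, weight = 9.
Out: {shape=triangle, color=green, texture=rough, weight=7}, since texture is rough, weight = 7.
Out: {shape=triangle, color=white, texture=glossy, weight=9}, since texture is glossy, weight = 9.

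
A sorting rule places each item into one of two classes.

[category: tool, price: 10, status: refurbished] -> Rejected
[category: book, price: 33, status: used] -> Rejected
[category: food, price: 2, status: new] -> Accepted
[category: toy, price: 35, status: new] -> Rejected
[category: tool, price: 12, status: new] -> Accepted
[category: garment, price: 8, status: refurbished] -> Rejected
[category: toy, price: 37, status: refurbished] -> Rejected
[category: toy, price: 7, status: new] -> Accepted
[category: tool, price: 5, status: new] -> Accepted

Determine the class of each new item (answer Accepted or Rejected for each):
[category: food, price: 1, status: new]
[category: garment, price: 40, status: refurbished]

Accepted, Rejected

The pattern is that an item is 'Accepted' exactly when: status is new AND price ≤ 12.
[category: food, price: 1, status: new]: status is new, price = 1, passes → Accepted. [category: garment, price: 40, status: refurbished]: status is refurbished, price = 40, doesn't match → Rejected.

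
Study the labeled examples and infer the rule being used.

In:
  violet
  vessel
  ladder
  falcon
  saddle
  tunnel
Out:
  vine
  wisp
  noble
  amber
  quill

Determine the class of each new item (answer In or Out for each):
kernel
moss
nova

The rule appears to be: length 6.

In, Out, Out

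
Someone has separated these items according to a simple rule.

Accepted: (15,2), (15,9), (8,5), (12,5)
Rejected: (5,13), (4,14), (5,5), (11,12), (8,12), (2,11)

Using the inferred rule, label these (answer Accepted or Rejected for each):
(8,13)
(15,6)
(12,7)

Rejected, Accepted, Accepted

Rule: first > second. This holds for each 'Accepted' example and fails for each 'Rejected' one.
(8,13) → 8 < 13 → Rejected. (15,6) → 15 > 6 → Accepted. (12,7) → 12 > 7 → Accepted.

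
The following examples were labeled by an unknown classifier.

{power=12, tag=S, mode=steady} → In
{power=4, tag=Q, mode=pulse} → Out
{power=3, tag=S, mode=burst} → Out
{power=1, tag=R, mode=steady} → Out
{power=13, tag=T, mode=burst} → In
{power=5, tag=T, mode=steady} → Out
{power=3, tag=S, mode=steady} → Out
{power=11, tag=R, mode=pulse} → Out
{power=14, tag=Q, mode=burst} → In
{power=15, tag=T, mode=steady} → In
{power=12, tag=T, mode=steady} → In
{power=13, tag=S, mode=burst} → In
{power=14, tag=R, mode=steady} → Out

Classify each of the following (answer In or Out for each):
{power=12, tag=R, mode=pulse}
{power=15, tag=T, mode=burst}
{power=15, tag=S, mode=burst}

Every 'In' example satisfies: tag is not R AND power ≥ 11. None of the 'Out' examples do.
{power=12, tag=R, mode=pulse}: tag is R, power = 12 — does not pass, so Out. {power=15, tag=T, mode=burst}: tag is T, power = 15 — passes, so In. {power=15, tag=S, mode=burst}: tag is S, power = 15 — passes, so In.

Out, In, In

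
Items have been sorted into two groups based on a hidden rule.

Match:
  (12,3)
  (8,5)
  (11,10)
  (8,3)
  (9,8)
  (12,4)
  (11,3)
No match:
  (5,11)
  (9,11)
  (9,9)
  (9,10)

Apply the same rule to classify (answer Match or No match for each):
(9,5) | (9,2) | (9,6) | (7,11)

Match, Match, Match, No match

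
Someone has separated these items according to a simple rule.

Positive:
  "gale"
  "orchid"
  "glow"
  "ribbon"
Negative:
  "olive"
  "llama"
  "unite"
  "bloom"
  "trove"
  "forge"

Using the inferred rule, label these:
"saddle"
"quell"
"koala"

Positive, Negative, Negative

A rule that fits every label: even length — true of each 'Positive' example, false of each 'Negative' one.
"saddle": length 6 — checks out, so Positive.
"quell": length 5 — does not satisfy this, so Negative.
"koala": length 5 — does not satisfy this, so Negative.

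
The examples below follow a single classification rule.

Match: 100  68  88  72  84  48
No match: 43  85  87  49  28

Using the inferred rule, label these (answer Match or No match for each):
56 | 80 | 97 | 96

All 'Match' examples share one property — even AND at least 43 — and every 'No match' example lacks it.

Match, Match, No match, Match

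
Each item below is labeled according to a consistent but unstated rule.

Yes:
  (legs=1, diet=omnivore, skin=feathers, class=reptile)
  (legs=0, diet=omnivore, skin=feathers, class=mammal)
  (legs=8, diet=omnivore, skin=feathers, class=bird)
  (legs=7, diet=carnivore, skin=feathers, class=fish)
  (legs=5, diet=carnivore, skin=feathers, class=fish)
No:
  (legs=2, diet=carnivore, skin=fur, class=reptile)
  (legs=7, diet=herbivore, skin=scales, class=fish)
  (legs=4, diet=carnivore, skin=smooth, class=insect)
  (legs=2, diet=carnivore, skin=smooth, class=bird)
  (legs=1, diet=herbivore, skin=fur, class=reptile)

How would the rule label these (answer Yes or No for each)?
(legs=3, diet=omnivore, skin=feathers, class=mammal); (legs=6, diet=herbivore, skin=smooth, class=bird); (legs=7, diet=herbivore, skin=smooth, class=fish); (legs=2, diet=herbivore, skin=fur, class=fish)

The simplest hypothesis consistent with all the labels is: skin is feathers.
Yes: (legs=3, diet=omnivore, skin=feathers, class=mammal), since skin is feathers.
No: (legs=6, diet=herbivore, skin=smooth, class=bird), since skin is smooth.
No: (legs=7, diet=herbivore, skin=smooth, class=fish), since skin is smooth.
No: (legs=2, diet=herbivore, skin=fur, class=fish), since skin is fur.

Yes, No, No, No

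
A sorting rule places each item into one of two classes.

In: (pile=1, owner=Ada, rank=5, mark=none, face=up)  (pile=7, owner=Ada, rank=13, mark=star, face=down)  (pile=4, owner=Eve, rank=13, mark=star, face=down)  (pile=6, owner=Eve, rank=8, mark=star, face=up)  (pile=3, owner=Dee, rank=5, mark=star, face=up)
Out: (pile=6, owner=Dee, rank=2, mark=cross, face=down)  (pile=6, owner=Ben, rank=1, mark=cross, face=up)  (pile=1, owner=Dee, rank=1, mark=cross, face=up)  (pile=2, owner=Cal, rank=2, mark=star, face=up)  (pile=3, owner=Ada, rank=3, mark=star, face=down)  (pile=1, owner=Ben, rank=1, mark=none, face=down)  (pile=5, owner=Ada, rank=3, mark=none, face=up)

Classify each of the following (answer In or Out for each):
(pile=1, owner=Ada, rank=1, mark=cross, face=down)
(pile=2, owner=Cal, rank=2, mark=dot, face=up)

Out, Out

The distinguishing property — rank ≥ 5 — holds for all the 'In' cases and none of the 'Out' cases.
(pile=1, owner=Ada, rank=1, mark=cross, face=down): rank = 1 — doesn't qualify, so Out. (pile=2, owner=Cal, rank=2, mark=dot, face=up): rank = 2 — doesn't qualify, so Out.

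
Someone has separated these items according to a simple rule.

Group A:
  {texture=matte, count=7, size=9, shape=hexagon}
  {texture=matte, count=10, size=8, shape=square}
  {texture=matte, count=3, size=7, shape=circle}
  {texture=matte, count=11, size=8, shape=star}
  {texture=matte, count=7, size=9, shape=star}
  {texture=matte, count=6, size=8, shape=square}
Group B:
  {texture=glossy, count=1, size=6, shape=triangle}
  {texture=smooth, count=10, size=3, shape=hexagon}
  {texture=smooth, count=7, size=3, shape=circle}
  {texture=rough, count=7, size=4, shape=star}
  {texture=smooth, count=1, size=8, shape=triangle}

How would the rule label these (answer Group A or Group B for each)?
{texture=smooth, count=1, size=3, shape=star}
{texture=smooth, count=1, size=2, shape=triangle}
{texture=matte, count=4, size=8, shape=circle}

Group B, Group B, Group A

Rule: texture is matte. This holds for each 'Group A' example and fails for each 'Group B' one.
{texture=smooth, count=1, size=3, shape=star}: texture is smooth — doesn't qualify, so Group B. {texture=smooth, count=1, size=2, shape=triangle}: texture is smooth — doesn't qualify, so Group B. {texture=matte, count=4, size=8, shape=circle}: texture is matte — qualifies, so Group A.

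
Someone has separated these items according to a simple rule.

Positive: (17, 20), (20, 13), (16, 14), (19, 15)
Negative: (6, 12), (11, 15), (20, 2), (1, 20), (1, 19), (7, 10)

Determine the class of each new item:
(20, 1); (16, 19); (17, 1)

Negative, Positive, Negative

The distinguishing property — sum ≥ 30 — holds for all the 'Positive' cases and none of the 'Negative' cases.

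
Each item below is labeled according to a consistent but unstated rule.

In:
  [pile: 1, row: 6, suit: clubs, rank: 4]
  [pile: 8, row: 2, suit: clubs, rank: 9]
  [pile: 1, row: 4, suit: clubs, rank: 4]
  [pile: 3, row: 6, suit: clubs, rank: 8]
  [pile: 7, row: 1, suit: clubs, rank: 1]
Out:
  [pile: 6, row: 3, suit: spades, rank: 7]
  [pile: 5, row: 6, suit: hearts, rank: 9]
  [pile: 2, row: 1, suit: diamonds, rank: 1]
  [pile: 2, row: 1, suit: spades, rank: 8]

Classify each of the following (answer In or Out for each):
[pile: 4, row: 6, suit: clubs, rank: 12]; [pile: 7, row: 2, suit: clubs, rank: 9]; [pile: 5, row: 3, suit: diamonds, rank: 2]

In, In, Out

The distinguishing property — suit is clubs — holds for all the 'In' cases and none of the 'Out' cases.
In: [pile: 4, row: 6, suit: clubs, rank: 12], since suit is clubs. In: [pile: 7, row: 2, suit: clubs, rank: 9], since suit is clubs. Out: [pile: 5, row: 3, suit: diamonds, rank: 2], since suit is diamonds.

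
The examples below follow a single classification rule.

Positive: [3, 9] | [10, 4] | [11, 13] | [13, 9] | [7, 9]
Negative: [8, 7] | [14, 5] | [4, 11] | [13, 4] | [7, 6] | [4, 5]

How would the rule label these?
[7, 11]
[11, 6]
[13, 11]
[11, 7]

Positive, Negative, Positive, Positive

One predicate separates the groups cleanly: sum is even.
[7, 11] — 7+11 = 18, hence Positive. [11, 6] — 11+6 = 17, hence Negative. [13, 11] — 13+11 = 24, hence Positive. [11, 7] — 11+7 = 18, hence Positive.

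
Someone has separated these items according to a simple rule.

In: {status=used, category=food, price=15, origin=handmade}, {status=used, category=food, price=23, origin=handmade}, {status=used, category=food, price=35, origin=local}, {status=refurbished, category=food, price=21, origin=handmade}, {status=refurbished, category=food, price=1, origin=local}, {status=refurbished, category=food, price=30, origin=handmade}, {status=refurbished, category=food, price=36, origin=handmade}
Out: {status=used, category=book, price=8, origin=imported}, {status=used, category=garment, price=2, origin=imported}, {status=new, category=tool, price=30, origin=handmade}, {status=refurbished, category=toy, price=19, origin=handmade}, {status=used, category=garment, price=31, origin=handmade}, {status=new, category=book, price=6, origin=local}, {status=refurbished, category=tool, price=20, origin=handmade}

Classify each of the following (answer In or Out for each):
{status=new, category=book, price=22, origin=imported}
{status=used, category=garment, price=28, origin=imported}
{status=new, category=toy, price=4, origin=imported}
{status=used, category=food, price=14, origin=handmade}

Out, Out, Out, In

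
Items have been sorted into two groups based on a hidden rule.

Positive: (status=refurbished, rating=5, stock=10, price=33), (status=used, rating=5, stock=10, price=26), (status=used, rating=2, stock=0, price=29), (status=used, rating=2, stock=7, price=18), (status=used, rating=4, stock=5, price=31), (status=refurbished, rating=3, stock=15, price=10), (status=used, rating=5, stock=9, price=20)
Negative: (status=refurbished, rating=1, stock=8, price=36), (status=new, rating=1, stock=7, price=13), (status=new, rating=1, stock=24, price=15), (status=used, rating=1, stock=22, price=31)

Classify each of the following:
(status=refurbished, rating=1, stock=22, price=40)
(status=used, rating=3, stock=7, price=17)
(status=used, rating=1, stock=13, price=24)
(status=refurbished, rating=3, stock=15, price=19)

One predicate separates the groups cleanly: rating ≥ 2.

Negative, Positive, Negative, Positive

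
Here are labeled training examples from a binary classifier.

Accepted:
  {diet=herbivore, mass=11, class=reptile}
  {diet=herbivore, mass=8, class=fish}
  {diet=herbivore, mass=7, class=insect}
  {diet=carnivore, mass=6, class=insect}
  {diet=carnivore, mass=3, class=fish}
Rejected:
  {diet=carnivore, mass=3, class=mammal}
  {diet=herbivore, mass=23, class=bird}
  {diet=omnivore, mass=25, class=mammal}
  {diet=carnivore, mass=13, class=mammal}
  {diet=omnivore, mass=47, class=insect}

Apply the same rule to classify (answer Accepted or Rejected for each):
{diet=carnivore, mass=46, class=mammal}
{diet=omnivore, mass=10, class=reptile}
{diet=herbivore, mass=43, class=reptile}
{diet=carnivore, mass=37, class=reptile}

The rule appears to be: class is not mammal AND mass ≤ 11.
{diet=carnivore, mass=46, class=mammal}: Rejected (class is mammal, mass = 46). {diet=omnivore, mass=10, class=reptile}: Accepted (class is reptile, mass = 10). {diet=herbivore, mass=43, class=reptile}: Rejected (class is reptile, mass = 43). {diet=carnivore, mass=37, class=reptile}: Rejected (class is reptile, mass = 37).

Rejected, Accepted, Rejected, Rejected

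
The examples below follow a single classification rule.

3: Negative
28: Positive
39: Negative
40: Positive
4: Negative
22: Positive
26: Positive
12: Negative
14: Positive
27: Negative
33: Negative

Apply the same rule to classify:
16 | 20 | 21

Rule: even AND at least 14. This holds for each 'Positive' example and fails for each 'Negative' one.
Positive: 16, since 16 is even, 16 ≥ 14.
Positive: 20, since 20 is even, 20 ≥ 14.
Negative: 21, since 21 is odd, 21 ≥ 14.

Positive, Positive, Negative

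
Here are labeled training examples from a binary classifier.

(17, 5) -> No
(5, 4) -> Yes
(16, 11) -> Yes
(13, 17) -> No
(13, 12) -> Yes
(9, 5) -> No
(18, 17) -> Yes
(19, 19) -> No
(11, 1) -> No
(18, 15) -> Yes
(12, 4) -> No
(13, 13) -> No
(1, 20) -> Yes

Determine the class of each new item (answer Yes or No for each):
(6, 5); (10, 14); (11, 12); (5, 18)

Yes, No, Yes, Yes

One predicate separates the groups cleanly: sum is odd.
(6, 5): Yes (6+5 = 11). (10, 14): No (10+14 = 24). (11, 12): Yes (11+12 = 23). (5, 18): Yes (5+18 = 23).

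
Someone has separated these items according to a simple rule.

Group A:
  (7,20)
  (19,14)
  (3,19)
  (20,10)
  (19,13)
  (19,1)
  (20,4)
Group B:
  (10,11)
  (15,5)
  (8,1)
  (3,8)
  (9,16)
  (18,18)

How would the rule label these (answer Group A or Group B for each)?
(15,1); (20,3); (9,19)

The classifier is using: max ≥ 19.
(15,1): Group B (max 15).
(20,3): Group A (max 20).
(9,19): Group A (max 19).

Group B, Group A, Group A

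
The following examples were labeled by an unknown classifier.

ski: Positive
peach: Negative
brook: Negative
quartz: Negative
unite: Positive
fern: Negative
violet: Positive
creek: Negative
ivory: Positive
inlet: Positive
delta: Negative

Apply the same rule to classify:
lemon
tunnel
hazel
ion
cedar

Every 'Positive' example satisfies: contains 'i'. None of the 'Negative' examples do.
lemon — no 'i', hence Negative. tunnel — no 'i', hence Negative. hazel — no 'i', hence Negative. ion — has 'i', hence Positive. cedar — no 'i', hence Negative.

Negative, Negative, Negative, Positive, Negative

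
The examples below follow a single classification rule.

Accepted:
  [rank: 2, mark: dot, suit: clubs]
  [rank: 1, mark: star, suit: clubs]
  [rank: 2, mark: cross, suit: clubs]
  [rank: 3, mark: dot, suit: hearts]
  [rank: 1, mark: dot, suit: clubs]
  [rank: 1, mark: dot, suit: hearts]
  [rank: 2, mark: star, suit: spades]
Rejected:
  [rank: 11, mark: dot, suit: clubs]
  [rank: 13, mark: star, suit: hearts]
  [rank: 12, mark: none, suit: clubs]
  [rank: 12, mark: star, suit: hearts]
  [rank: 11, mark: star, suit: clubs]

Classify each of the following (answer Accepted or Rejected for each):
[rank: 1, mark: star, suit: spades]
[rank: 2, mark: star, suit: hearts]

Rule: rank ≤ 3. This holds for each 'Accepted' example and fails for each 'Rejected' one.
[rank: 1, mark: star, suit: spades] → rank = 1 → Accepted.
[rank: 2, mark: star, suit: hearts] → rank = 2 → Accepted.

Accepted, Accepted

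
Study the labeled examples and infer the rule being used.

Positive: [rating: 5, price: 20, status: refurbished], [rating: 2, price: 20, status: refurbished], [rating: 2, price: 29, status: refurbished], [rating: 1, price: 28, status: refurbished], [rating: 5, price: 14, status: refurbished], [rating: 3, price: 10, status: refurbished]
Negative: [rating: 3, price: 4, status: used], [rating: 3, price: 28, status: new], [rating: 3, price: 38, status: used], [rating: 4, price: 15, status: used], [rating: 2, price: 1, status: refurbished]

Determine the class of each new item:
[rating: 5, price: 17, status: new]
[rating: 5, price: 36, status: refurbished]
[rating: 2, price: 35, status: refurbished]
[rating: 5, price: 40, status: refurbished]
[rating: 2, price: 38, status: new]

Negative, Positive, Positive, Positive, Negative

One predicate separates the groups cleanly: status is refurbished AND price ≥ 4.
[rating: 5, price: 17, status: new]: Negative (status is new, price = 17). [rating: 5, price: 36, status: refurbished]: Positive (status is refurbished, price = 36). [rating: 2, price: 35, status: refurbished]: Positive (status is refurbished, price = 35). [rating: 5, price: 40, status: refurbished]: Positive (status is refurbished, price = 40). [rating: 2, price: 38, status: new]: Negative (status is new, price = 38).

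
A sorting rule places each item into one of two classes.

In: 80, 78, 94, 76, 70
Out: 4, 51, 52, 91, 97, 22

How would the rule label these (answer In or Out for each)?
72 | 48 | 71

The common property of the 'In' items is: even AND at least 70. No 'Out' item has it.
72: In (72 is even, 72 ≥ 70). 48: Out (48 is even, 48 < 70). 71: Out (71 is odd, 71 ≥ 70).

In, Out, Out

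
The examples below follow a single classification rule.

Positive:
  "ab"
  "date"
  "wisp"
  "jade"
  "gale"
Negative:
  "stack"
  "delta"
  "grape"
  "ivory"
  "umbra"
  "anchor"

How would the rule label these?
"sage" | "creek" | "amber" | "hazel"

Every 'Positive' example satisfies: length ≤ 4. None of the 'Negative' examples do.
"sage": Positive (length 4).
"creek": Negative (length 5).
"amber": Negative (length 5).
"hazel": Negative (length 5).

Positive, Negative, Negative, Negative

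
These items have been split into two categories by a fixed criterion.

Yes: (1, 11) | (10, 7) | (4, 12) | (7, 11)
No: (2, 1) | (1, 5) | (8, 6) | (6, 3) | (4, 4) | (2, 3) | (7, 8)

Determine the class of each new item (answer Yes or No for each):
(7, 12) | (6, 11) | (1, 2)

The distinguishing property — max ≥ 10 — holds for all the 'Yes' cases and none of the 'No' cases.
(7, 12) — max 12, hence Yes.
(6, 11) — max 11, hence Yes.
(1, 2) — max 2, hence No.

Yes, Yes, No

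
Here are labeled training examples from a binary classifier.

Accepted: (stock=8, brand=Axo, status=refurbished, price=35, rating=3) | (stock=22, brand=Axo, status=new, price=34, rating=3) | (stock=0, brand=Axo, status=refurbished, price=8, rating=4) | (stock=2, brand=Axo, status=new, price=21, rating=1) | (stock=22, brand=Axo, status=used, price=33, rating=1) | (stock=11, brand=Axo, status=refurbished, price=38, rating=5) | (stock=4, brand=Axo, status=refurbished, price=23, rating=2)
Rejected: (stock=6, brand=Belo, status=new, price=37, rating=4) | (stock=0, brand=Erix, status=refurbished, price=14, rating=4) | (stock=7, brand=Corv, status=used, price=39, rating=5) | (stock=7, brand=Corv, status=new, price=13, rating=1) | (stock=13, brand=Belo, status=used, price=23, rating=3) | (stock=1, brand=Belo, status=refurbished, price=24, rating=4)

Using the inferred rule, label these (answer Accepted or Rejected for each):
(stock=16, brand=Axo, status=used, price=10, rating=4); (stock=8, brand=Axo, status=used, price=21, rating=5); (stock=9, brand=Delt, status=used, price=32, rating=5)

Accepted, Accepted, Rejected

The distinguishing property — brand is Axo — holds for all the 'Accepted' cases and none of the 'Rejected' cases.
(stock=16, brand=Axo, status=used, price=10, rating=4): brand is Axo — fits, so Accepted.
(stock=8, brand=Axo, status=used, price=21, rating=5): brand is Axo — fits, so Accepted.
(stock=9, brand=Delt, status=used, price=32, rating=5): brand is Delt — fails the rule, so Rejected.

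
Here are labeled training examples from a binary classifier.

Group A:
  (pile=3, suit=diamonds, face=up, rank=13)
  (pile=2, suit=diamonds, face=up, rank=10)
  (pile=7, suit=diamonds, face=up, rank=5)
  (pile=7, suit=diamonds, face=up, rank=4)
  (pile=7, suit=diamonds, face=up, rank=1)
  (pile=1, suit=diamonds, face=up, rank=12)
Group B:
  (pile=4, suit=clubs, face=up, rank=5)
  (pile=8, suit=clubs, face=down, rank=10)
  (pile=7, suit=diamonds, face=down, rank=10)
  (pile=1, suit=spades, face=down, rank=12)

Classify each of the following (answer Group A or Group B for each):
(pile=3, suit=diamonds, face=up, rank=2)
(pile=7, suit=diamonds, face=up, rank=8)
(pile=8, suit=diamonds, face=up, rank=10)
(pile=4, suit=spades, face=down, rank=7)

'Group A' ⟺ suit is diamonds AND face is up.
(pile=3, suit=diamonds, face=up, rank=2): suit is diamonds, face is up, checks out → Group A.
(pile=7, suit=diamonds, face=up, rank=8): suit is diamonds, face is up, checks out → Group A.
(pile=8, suit=diamonds, face=up, rank=10): suit is diamonds, face is up, checks out → Group A.
(pile=4, suit=spades, face=down, rank=7): suit is spades, face is down, doesn't match → Group B.

Group A, Group A, Group A, Group B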